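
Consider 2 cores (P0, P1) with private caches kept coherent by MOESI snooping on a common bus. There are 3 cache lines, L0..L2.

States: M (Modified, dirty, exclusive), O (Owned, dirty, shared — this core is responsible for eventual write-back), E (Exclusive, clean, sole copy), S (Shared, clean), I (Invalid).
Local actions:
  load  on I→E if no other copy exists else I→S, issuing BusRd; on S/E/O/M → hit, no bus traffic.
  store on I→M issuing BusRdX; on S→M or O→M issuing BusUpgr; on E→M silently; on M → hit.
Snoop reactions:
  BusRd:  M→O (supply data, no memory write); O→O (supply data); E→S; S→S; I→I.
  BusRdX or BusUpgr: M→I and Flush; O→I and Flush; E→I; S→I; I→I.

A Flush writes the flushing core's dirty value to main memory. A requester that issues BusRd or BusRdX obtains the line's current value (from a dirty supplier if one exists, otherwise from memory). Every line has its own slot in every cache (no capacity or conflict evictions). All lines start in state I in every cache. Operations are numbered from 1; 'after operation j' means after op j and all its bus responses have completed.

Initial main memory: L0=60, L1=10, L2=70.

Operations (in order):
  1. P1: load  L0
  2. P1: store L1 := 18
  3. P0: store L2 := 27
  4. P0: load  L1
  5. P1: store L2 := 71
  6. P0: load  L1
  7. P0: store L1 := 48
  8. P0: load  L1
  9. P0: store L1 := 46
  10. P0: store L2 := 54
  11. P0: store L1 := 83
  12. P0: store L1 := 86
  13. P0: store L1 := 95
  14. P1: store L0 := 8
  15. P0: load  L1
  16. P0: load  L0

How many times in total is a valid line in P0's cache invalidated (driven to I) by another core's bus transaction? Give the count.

  op1 P1: load  L0 → I/E on L0; bus BusRd; mem=60
  op2 P1: store L1 := 18 → I/M on L1; bus BusRdX; mem=10
  op3 P0: store L2 := 27 → M/I on L2; bus BusRdX; mem=70
  op4 P0: load  L1 → S/O on L1; bus BusRd; mem=10
  op5 P1: store L2 := 71 → I/M on L2; bus BusRdX Flush; mem=27
  op6 P0: load  L1 → S/O on L1; bus (none); mem=10
  op7 P0: store L1 := 48 → M/I on L1; bus BusUpgr Flush; mem=18
  op8 P0: load  L1 → M/I on L1; bus (none); mem=18
  op9 P0: store L1 := 46 → M/I on L1; bus (none); mem=18
  op10 P0: store L2 := 54 → M/I on L2; bus BusRdX Flush; mem=71
  op11 P0: store L1 := 83 → M/I on L1; bus (none); mem=18
  op12 P0: store L1 := 86 → M/I on L1; bus (none); mem=18
  op13 P0: store L1 := 95 → M/I on L1; bus (none); mem=18
  op14 P1: store L0 := 8 → I/M on L0; bus (none); mem=60
  op15 P0: load  L1 → M/I on L1; bus (none); mem=18
  op16 P0: load  L0 → S/O on L0; bus BusRd; mem=60

invalidations = 1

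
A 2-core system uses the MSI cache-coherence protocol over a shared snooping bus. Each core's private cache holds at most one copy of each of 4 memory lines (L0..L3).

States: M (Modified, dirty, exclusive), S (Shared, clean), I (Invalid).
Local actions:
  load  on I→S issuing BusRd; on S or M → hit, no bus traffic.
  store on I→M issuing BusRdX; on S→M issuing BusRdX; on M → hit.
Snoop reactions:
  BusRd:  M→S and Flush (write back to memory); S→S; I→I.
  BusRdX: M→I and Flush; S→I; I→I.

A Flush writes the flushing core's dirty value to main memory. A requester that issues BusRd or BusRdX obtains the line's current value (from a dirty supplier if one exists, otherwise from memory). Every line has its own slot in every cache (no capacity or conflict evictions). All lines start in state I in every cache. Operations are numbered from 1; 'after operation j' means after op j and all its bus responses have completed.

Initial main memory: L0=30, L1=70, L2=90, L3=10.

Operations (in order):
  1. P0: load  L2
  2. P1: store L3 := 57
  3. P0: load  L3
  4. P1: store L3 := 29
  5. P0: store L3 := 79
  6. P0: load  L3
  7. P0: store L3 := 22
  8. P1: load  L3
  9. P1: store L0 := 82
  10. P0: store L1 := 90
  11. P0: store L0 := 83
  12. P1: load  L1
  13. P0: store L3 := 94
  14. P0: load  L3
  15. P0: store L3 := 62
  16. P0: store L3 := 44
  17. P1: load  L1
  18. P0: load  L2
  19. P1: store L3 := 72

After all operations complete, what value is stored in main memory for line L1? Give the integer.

memory[L1] = 90

  op1 P0: load  L2 → S/I on L2; bus BusRd; mem=90
  op2 P1: store L3 := 57 → I/M on L3; bus BusRdX; mem=10
  op3 P0: load  L3 → S/S on L3; bus BusRd Flush; mem=57
  op4 P1: store L3 := 29 → I/M on L3; bus BusRdX; mem=57
  op5 P0: store L3 := 79 → M/I on L3; bus BusRdX Flush; mem=29
  op6 P0: load  L3 → M/I on L3; bus (none); mem=29
  op7 P0: store L3 := 22 → M/I on L3; bus (none); mem=29
  op8 P1: load  L3 → S/S on L3; bus BusRd Flush; mem=22
  op9 P1: store L0 := 82 → I/M on L0; bus BusRdX; mem=30
  op10 P0: store L1 := 90 → M/I on L1; bus BusRdX; mem=70
  op11 P0: store L0 := 83 → M/I on L0; bus BusRdX Flush; mem=82
  op12 P1: load  L1 → S/S on L1; bus BusRd Flush; mem=90
  op13 P0: store L3 := 94 → M/I on L3; bus BusRdX; mem=22
  op14 P0: load  L3 → M/I on L3; bus (none); mem=22
  op15 P0: store L3 := 62 → M/I on L3; bus (none); mem=22
  op16 P0: store L3 := 44 → M/I on L3; bus (none); mem=22
  op17 P1: load  L1 → S/S on L1; bus (none); mem=90
  op18 P0: load  L2 → S/I on L2; bus (none); mem=90
  op19 P1: store L3 := 72 → I/M on L3; bus BusRdX Flush; mem=44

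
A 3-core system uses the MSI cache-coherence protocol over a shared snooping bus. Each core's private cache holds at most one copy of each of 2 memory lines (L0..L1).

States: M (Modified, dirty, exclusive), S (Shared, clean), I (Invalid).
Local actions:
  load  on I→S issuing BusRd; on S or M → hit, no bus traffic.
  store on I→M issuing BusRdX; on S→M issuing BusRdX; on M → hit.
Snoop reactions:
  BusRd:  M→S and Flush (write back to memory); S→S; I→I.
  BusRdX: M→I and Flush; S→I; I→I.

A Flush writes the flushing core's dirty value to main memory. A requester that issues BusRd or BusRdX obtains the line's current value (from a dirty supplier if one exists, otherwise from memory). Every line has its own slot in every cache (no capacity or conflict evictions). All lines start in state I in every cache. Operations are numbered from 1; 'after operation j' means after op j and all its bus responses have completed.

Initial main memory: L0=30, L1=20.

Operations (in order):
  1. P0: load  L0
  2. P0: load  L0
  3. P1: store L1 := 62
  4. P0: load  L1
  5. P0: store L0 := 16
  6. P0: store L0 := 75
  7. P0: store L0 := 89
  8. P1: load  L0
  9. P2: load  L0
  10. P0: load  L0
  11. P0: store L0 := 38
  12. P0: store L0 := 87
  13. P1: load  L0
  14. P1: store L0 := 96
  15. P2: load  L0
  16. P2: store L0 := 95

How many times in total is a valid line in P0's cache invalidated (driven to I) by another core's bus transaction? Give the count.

invalidations = 1

[1] P0: load  L0 | P0:S(30), P1:I, P2:I | bus: BusRd
[2] P0: load  L0 | P0:S(30), P1:I, P2:I | bus: none
[3] P1: store L1 := 62 | P0:I, P1:M(62), P2:I | bus: BusRdX
[4] P0: load  L1 | P0:S(62), P1:S(62), P2:I | bus: BusRd,Flush
[5] P0: store L0 := 16 | P0:M(16), P1:I, P2:I | bus: BusRdX
[6] P0: store L0 := 75 | P0:M(75), P1:I, P2:I | bus: none
[7] P0: store L0 := 89 | P0:M(89), P1:I, P2:I | bus: none
[8] P1: load  L0 | P0:S(89), P1:S(89), P2:I | bus: BusRd,Flush
[9] P2: load  L0 | P0:S(89), P1:S(89), P2:S(89) | bus: BusRd
[10] P0: load  L0 | P0:S(89), P1:S(89), P2:S(89) | bus: none
[11] P0: store L0 := 38 | P0:M(38), P1:I, P2:I | bus: BusRdX
[12] P0: store L0 := 87 | P0:M(87), P1:I, P2:I | bus: none
[13] P1: load  L0 | P0:S(87), P1:S(87), P2:I | bus: BusRd,Flush
[14] P1: store L0 := 96 | P0:I, P1:M(96), P2:I | bus: BusRdX
[15] P2: load  L0 | P0:I, P1:S(96), P2:S(96) | bus: BusRd,Flush
[16] P2: store L0 := 95 | P0:I, P1:I, P2:M(95) | bus: BusRdX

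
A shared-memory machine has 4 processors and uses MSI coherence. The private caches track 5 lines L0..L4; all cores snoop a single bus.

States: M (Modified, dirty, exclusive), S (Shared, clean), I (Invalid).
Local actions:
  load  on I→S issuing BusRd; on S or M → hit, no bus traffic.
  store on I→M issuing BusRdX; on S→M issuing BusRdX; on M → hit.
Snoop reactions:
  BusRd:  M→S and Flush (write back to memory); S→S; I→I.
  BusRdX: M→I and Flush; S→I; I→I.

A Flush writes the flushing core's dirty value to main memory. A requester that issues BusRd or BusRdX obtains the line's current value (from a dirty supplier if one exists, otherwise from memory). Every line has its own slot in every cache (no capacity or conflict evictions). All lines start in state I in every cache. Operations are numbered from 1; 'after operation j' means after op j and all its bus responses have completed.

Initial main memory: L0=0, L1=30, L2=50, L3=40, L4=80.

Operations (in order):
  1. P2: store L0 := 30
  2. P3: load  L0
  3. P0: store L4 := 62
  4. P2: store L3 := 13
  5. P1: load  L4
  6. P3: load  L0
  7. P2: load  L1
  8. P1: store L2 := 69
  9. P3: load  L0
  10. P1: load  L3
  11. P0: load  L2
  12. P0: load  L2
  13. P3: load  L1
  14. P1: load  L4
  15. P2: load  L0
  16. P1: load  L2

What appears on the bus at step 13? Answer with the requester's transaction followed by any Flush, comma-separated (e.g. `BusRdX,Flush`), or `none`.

step 1: P2: store L0 := 30  ⟶  IIMI  (L0)  txn=BusRdX  M[L0]=0
step 2: P3: load  L0  ⟶  IISS  (L0)  txn=BusRd+Flush  M[L0]=30
step 3: P0: store L4 := 62  ⟶  MIII  (L4)  txn=BusRdX  M[L4]=80
step 4: P2: store L3 := 13  ⟶  IIMI  (L3)  txn=BusRdX  M[L3]=40
step 5: P1: load  L4  ⟶  SSII  (L4)  txn=BusRd+Flush  M[L4]=62
step 6: P3: load  L0  ⟶  IISS  (L0)  txn=∅  M[L0]=30
step 7: P2: load  L1  ⟶  IISI  (L1)  txn=BusRd  M[L1]=30
step 8: P1: store L2 := 69  ⟶  IMII  (L2)  txn=BusRdX  M[L2]=50
step 9: P3: load  L0  ⟶  IISS  (L0)  txn=∅  M[L0]=30
step 10: P1: load  L3  ⟶  ISSI  (L3)  txn=BusRd+Flush  M[L3]=13
step 11: P0: load  L2  ⟶  SSII  (L2)  txn=BusRd+Flush  M[L2]=69
step 12: P0: load  L2  ⟶  SSII  (L2)  txn=∅  M[L2]=69
step 13: P3: load  L1  ⟶  IISS  (L1)  txn=BusRd  M[L1]=30
step 14: P1: load  L4  ⟶  SSII  (L4)  txn=∅  M[L4]=62
step 15: P2: load  L0  ⟶  IISS  (L0)  txn=∅  M[L0]=30
step 16: P1: load  L2  ⟶  SSII  (L2)  txn=∅  M[L2]=69

bus = BusRd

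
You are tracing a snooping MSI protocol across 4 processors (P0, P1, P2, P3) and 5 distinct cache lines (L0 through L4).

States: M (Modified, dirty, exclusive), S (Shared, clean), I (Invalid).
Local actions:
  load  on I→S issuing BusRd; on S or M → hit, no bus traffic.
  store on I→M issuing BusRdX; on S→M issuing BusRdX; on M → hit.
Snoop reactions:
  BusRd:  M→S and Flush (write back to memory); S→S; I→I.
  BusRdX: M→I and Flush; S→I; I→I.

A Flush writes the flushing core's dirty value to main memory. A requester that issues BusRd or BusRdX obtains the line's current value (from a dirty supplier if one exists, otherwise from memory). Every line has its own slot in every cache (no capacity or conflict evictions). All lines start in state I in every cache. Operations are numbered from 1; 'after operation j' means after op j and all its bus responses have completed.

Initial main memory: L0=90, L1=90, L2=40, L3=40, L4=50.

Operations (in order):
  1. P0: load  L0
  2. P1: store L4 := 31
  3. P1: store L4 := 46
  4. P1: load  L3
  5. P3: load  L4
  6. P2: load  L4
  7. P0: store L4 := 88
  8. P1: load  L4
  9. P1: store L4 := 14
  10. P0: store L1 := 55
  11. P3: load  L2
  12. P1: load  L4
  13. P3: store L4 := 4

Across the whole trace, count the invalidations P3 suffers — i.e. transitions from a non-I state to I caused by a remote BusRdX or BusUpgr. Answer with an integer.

invalidations = 1

  op1 P0: load  L0 → S/I/I/I on L0; bus BusRd; mem=90
  op2 P1: store L4 := 31 → I/M/I/I on L4; bus BusRdX; mem=50
  op3 P1: store L4 := 46 → I/M/I/I on L4; bus (none); mem=50
  op4 P1: load  L3 → I/S/I/I on L3; bus BusRd; mem=40
  op5 P3: load  L4 → I/S/I/S on L4; bus BusRd Flush; mem=46
  op6 P2: load  L4 → I/S/S/S on L4; bus BusRd; mem=46
  op7 P0: store L4 := 88 → M/I/I/I on L4; bus BusRdX; mem=46
  op8 P1: load  L4 → S/S/I/I on L4; bus BusRd Flush; mem=88
  op9 P1: store L4 := 14 → I/M/I/I on L4; bus BusRdX; mem=88
  op10 P0: store L1 := 55 → M/I/I/I on L1; bus BusRdX; mem=90
  op11 P3: load  L2 → I/I/I/S on L2; bus BusRd; mem=40
  op12 P1: load  L4 → I/M/I/I on L4; bus (none); mem=88
  op13 P3: store L4 := 4 → I/I/I/M on L4; bus BusRdX Flush; mem=14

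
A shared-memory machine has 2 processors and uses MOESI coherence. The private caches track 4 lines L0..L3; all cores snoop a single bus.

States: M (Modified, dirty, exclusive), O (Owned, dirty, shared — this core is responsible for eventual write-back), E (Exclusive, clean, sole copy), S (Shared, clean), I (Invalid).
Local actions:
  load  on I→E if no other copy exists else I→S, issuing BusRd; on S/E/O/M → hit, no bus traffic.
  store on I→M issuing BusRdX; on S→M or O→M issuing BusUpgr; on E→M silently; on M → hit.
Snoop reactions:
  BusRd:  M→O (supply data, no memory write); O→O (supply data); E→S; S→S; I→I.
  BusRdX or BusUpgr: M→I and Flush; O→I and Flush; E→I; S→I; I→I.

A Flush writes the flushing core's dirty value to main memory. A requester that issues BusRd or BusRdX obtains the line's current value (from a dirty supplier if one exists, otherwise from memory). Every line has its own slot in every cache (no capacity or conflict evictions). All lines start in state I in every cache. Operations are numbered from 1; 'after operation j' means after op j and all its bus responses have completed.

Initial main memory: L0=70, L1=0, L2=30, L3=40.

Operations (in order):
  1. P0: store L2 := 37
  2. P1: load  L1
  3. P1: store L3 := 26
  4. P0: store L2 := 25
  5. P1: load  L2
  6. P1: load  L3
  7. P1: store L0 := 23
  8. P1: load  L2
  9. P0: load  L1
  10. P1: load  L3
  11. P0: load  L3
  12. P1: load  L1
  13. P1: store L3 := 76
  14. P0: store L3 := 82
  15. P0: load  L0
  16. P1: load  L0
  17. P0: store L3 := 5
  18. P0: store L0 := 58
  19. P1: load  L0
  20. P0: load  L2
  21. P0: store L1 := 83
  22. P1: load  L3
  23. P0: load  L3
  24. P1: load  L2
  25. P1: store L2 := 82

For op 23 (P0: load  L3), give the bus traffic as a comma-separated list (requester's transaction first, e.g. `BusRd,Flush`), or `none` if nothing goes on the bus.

1. P0: store L2 := 37  bus=[BusRdX]  L2: P0=M P1=I  mem[L2]=30
2. P1: load  L1  bus=[BusRd]  L1: P0=I P1=E  mem[L1]=0
3. P1: store L3 := 26  bus=[BusRdX]  L3: P0=I P1=M  mem[L3]=40
4. P0: store L2 := 25  bus=[-]  L2: P0=M P1=I  mem[L2]=30
5. P1: load  L2  bus=[BusRd]  L2: P0=O P1=S  mem[L2]=30
6. P1: load  L3  bus=[-]  L3: P0=I P1=M  mem[L3]=40
7. P1: store L0 := 23  bus=[BusRdX]  L0: P0=I P1=M  mem[L0]=70
8. P1: load  L2  bus=[-]  L2: P0=O P1=S  mem[L2]=30
9. P0: load  L1  bus=[BusRd]  L1: P0=S P1=S  mem[L1]=0
10. P1: load  L3  bus=[-]  L3: P0=I P1=M  mem[L3]=40
11. P0: load  L3  bus=[BusRd]  L3: P0=S P1=O  mem[L3]=40
12. P1: load  L1  bus=[-]  L1: P0=S P1=S  mem[L1]=0
13. P1: store L3 := 76  bus=[BusUpgr]  L3: P0=I P1=M  mem[L3]=40
14. P0: store L3 := 82  bus=[BusRdX,Flush]  L3: P0=M P1=I  mem[L3]=76
15. P0: load  L0  bus=[BusRd]  L0: P0=S P1=O  mem[L0]=70
16. P1: load  L0  bus=[-]  L0: P0=S P1=O  mem[L0]=70
17. P0: store L3 := 5  bus=[-]  L3: P0=M P1=I  mem[L3]=76
18. P0: store L0 := 58  bus=[BusUpgr,Flush]  L0: P0=M P1=I  mem[L0]=23
19. P1: load  L0  bus=[BusRd]  L0: P0=O P1=S  mem[L0]=23
20. P0: load  L2  bus=[-]  L2: P0=O P1=S  mem[L2]=30
21. P0: store L1 := 83  bus=[BusUpgr]  L1: P0=M P1=I  mem[L1]=0
22. P1: load  L3  bus=[BusRd]  L3: P0=O P1=S  mem[L3]=76
23. P0: load  L3  bus=[-]  L3: P0=O P1=S  mem[L3]=76
24. P1: load  L2  bus=[-]  L2: P0=O P1=S  mem[L2]=30
25. P1: store L2 := 82  bus=[BusUpgr,Flush]  L2: P0=I P1=M  mem[L2]=25

bus = none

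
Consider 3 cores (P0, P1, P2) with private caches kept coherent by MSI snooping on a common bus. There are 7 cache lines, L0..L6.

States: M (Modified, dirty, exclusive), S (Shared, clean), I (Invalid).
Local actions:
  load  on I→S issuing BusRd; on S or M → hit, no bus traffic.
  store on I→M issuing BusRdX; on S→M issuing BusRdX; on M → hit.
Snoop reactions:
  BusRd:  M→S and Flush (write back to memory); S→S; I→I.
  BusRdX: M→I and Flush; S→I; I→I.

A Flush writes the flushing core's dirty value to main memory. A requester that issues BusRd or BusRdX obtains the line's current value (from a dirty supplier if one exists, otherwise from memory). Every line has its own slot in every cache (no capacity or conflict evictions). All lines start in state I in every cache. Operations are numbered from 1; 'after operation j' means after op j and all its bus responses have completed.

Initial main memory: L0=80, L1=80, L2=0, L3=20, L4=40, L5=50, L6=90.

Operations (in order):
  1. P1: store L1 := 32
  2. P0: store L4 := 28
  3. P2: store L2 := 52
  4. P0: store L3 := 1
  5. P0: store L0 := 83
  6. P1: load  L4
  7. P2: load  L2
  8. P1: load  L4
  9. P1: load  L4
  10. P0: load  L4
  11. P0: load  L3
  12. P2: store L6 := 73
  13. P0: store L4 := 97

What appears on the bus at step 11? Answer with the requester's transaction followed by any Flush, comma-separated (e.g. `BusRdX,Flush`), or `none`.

[1] P1: store L1 := 32 | P0:I, P1:M(32), P2:I | bus: BusRdX
[2] P0: store L4 := 28 | P0:M(28), P1:I, P2:I | bus: BusRdX
[3] P2: store L2 := 52 | P0:I, P1:I, P2:M(52) | bus: BusRdX
[4] P0: store L3 := 1 | P0:M(1), P1:I, P2:I | bus: BusRdX
[5] P0: store L0 := 83 | P0:M(83), P1:I, P2:I | bus: BusRdX
[6] P1: load  L4 | P0:S(28), P1:S(28), P2:I | bus: BusRd,Flush
[7] P2: load  L2 | P0:I, P1:I, P2:M(52) | bus: none
[8] P1: load  L4 | P0:S(28), P1:S(28), P2:I | bus: none
[9] P1: load  L4 | P0:S(28), P1:S(28), P2:I | bus: none
[10] P0: load  L4 | P0:S(28), P1:S(28), P2:I | bus: none
[11] P0: load  L3 | P0:M(1), P1:I, P2:I | bus: none
[12] P2: store L6 := 73 | P0:I, P1:I, P2:M(73) | bus: BusRdX
[13] P0: store L4 := 97 | P0:M(97), P1:I, P2:I | bus: BusRdX

bus = none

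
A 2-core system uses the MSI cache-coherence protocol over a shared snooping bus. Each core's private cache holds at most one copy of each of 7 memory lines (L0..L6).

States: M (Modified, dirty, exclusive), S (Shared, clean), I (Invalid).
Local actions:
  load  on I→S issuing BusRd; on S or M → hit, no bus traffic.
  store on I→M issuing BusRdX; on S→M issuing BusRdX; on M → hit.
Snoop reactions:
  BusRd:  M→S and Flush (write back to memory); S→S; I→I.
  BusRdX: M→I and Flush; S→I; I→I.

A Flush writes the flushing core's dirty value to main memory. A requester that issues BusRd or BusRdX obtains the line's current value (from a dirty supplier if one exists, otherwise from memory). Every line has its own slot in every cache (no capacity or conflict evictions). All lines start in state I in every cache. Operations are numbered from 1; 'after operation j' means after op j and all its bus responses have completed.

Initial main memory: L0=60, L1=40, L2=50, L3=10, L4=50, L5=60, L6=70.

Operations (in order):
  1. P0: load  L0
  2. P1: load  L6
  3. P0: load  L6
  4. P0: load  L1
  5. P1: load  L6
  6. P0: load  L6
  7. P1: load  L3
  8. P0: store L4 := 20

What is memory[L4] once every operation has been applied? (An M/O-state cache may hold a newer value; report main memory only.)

memory[L4] = 50

[1] P0: load  L0 | P0:S(60), P1:I | bus: BusRd
[2] P1: load  L6 | P0:I, P1:S(70) | bus: BusRd
[3] P0: load  L6 | P0:S(70), P1:S(70) | bus: BusRd
[4] P0: load  L1 | P0:S(40), P1:I | bus: BusRd
[5] P1: load  L6 | P0:S(70), P1:S(70) | bus: none
[6] P0: load  L6 | P0:S(70), P1:S(70) | bus: none
[7] P1: load  L3 | P0:I, P1:S(10) | bus: BusRd
[8] P0: store L4 := 20 | P0:M(20), P1:I | bus: BusRdX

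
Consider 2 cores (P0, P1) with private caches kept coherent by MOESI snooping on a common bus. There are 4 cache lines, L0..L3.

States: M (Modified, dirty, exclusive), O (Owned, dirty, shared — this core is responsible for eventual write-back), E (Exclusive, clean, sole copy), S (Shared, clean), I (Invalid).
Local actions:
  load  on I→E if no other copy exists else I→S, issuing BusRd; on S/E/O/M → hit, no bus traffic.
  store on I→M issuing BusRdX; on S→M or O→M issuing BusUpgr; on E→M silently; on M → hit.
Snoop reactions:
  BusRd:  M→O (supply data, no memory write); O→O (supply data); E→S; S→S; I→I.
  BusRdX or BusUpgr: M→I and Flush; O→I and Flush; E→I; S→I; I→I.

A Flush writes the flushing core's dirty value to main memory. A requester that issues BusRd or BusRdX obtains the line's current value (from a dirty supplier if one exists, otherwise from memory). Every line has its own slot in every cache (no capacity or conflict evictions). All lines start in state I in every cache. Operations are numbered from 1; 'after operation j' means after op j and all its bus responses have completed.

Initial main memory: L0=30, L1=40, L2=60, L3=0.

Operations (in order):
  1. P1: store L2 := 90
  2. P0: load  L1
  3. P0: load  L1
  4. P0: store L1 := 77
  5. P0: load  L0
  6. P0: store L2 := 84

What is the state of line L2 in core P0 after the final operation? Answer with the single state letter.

state = M

step 1: P1: store L2 := 90  ⟶  IM  (L2)  txn=BusRdX  M[L2]=60
step 2: P0: load  L1  ⟶  EI  (L1)  txn=BusRd  M[L1]=40
step 3: P0: load  L1  ⟶  EI  (L1)  txn=∅  M[L1]=40
step 4: P0: store L1 := 77  ⟶  MI  (L1)  txn=∅  M[L1]=40
step 5: P0: load  L0  ⟶  EI  (L0)  txn=BusRd  M[L0]=30
step 6: P0: store L2 := 84  ⟶  MI  (L2)  txn=BusRdX+Flush  M[L2]=90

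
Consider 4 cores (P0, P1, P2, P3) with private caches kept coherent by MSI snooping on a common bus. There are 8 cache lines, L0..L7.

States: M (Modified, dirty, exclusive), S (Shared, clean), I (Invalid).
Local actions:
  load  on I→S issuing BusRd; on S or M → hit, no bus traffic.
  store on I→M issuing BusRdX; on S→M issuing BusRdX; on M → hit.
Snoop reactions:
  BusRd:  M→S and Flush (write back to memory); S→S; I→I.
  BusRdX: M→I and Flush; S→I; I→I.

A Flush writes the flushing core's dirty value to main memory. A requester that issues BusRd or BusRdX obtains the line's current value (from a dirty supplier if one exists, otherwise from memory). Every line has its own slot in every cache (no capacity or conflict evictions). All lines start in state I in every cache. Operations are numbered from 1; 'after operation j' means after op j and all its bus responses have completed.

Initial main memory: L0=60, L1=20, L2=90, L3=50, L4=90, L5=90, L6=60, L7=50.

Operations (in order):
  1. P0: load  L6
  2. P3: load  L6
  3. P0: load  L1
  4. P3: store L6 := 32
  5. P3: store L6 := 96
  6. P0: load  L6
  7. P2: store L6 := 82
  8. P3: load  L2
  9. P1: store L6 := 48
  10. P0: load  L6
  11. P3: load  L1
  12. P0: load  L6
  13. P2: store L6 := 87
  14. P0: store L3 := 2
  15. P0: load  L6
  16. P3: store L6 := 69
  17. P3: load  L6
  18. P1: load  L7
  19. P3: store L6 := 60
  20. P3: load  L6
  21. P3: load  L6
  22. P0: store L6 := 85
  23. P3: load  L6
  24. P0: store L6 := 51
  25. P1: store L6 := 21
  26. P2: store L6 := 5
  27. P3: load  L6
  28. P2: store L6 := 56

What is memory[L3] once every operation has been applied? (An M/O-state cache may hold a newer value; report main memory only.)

memory[L3] = 50

[1] P0: load  L6 | P0:S(60), P1:I, P2:I, P3:I | bus: BusRd
[2] P3: load  L6 | P0:S(60), P1:I, P2:I, P3:S(60) | bus: BusRd
[3] P0: load  L1 | P0:S(20), P1:I, P2:I, P3:I | bus: BusRd
[4] P3: store L6 := 32 | P0:I, P1:I, P2:I, P3:M(32) | bus: BusRdX
[5] P3: store L6 := 96 | P0:I, P1:I, P2:I, P3:M(96) | bus: none
[6] P0: load  L6 | P0:S(96), P1:I, P2:I, P3:S(96) | bus: BusRd,Flush
[7] P2: store L6 := 82 | P0:I, P1:I, P2:M(82), P3:I | bus: BusRdX
[8] P3: load  L2 | P0:I, P1:I, P2:I, P3:S(90) | bus: BusRd
[9] P1: store L6 := 48 | P0:I, P1:M(48), P2:I, P3:I | bus: BusRdX,Flush
[10] P0: load  L6 | P0:S(48), P1:S(48), P2:I, P3:I | bus: BusRd,Flush
[11] P3: load  L1 | P0:S(20), P1:I, P2:I, P3:S(20) | bus: BusRd
[12] P0: load  L6 | P0:S(48), P1:S(48), P2:I, P3:I | bus: none
[13] P2: store L6 := 87 | P0:I, P1:I, P2:M(87), P3:I | bus: BusRdX
[14] P0: store L3 := 2 | P0:M(2), P1:I, P2:I, P3:I | bus: BusRdX
[15] P0: load  L6 | P0:S(87), P1:I, P2:S(87), P3:I | bus: BusRd,Flush
[16] P3: store L6 := 69 | P0:I, P1:I, P2:I, P3:M(69) | bus: BusRdX
[17] P3: load  L6 | P0:I, P1:I, P2:I, P3:M(69) | bus: none
[18] P1: load  L7 | P0:I, P1:S(50), P2:I, P3:I | bus: BusRd
[19] P3: store L6 := 60 | P0:I, P1:I, P2:I, P3:M(60) | bus: none
[20] P3: load  L6 | P0:I, P1:I, P2:I, P3:M(60) | bus: none
[21] P3: load  L6 | P0:I, P1:I, P2:I, P3:M(60) | bus: none
[22] P0: store L6 := 85 | P0:M(85), P1:I, P2:I, P3:I | bus: BusRdX,Flush
[23] P3: load  L6 | P0:S(85), P1:I, P2:I, P3:S(85) | bus: BusRd,Flush
[24] P0: store L6 := 51 | P0:M(51), P1:I, P2:I, P3:I | bus: BusRdX
[25] P1: store L6 := 21 | P0:I, P1:M(21), P2:I, P3:I | bus: BusRdX,Flush
[26] P2: store L6 := 5 | P0:I, P1:I, P2:M(5), P3:I | bus: BusRdX,Flush
[27] P3: load  L6 | P0:I, P1:I, P2:S(5), P3:S(5) | bus: BusRd,Flush
[28] P2: store L6 := 56 | P0:I, P1:I, P2:M(56), P3:I | bus: BusRdX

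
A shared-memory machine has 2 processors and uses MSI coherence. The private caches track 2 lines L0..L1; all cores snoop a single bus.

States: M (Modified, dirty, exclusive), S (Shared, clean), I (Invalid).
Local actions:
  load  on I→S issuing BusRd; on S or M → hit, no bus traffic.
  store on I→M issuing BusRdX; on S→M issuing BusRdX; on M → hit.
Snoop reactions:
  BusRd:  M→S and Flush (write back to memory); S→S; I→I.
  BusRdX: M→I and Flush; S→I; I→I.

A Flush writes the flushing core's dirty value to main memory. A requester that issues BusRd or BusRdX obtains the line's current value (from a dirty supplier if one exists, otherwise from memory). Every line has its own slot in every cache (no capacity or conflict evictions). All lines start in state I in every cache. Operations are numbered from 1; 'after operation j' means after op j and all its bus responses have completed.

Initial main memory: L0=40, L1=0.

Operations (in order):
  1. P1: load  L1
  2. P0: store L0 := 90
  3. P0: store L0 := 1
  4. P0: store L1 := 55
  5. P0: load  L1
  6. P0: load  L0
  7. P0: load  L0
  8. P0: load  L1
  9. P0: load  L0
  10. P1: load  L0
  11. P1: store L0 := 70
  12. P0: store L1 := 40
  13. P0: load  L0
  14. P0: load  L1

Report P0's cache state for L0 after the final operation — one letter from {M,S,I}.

step 1: P1: load  L1  ⟶  IS  (L1)  txn=BusRd  M[L1]=0
step 2: P0: store L0 := 90  ⟶  MI  (L0)  txn=BusRdX  M[L0]=40
step 3: P0: store L0 := 1  ⟶  MI  (L0)  txn=∅  M[L0]=40
step 4: P0: store L1 := 55  ⟶  MI  (L1)  txn=BusRdX  M[L1]=0
step 5: P0: load  L1  ⟶  MI  (L1)  txn=∅  M[L1]=0
step 6: P0: load  L0  ⟶  MI  (L0)  txn=∅  M[L0]=40
step 7: P0: load  L0  ⟶  MI  (L0)  txn=∅  M[L0]=40
step 8: P0: load  L1  ⟶  MI  (L1)  txn=∅  M[L1]=0
step 9: P0: load  L0  ⟶  MI  (L0)  txn=∅  M[L0]=40
step 10: P1: load  L0  ⟶  SS  (L0)  txn=BusRd+Flush  M[L0]=1
step 11: P1: store L0 := 70  ⟶  IM  (L0)  txn=BusRdX  M[L0]=1
step 12: P0: store L1 := 40  ⟶  MI  (L1)  txn=∅  M[L1]=0
step 13: P0: load  L0  ⟶  SS  (L0)  txn=BusRd+Flush  M[L0]=70
step 14: P0: load  L1  ⟶  MI  (L1)  txn=∅  M[L1]=0

state = S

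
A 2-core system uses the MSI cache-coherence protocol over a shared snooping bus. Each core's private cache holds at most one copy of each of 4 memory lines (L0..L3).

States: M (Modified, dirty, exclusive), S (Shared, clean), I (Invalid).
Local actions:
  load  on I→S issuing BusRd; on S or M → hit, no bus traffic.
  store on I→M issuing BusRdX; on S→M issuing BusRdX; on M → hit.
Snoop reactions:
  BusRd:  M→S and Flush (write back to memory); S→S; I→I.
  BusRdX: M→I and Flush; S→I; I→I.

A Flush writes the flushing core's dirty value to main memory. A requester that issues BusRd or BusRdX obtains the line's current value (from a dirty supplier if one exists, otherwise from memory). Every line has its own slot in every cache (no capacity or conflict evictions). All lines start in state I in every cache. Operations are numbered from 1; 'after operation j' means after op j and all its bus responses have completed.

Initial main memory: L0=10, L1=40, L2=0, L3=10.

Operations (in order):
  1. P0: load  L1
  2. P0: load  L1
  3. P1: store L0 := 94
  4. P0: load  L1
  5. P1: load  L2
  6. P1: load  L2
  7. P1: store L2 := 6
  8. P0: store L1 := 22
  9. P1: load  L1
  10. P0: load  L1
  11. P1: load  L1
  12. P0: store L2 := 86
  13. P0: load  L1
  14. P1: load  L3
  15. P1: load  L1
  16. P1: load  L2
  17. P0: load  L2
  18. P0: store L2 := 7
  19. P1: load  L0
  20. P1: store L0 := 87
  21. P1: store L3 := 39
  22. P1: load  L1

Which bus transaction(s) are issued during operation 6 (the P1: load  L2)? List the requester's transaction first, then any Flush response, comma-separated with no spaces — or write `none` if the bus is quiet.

[1] P0: load  L1 | P0:S(40), P1:I | bus: BusRd
[2] P0: load  L1 | P0:S(40), P1:I | bus: none
[3] P1: store L0 := 94 | P0:I, P1:M(94) | bus: BusRdX
[4] P0: load  L1 | P0:S(40), P1:I | bus: none
[5] P1: load  L2 | P0:I, P1:S(0) | bus: BusRd
[6] P1: load  L2 | P0:I, P1:S(0) | bus: none
[7] P1: store L2 := 6 | P0:I, P1:M(6) | bus: BusRdX
[8] P0: store L1 := 22 | P0:M(22), P1:I | bus: BusRdX
[9] P1: load  L1 | P0:S(22), P1:S(22) | bus: BusRd,Flush
[10] P0: load  L1 | P0:S(22), P1:S(22) | bus: none
[11] P1: load  L1 | P0:S(22), P1:S(22) | bus: none
[12] P0: store L2 := 86 | P0:M(86), P1:I | bus: BusRdX,Flush
[13] P0: load  L1 | P0:S(22), P1:S(22) | bus: none
[14] P1: load  L3 | P0:I, P1:S(10) | bus: BusRd
[15] P1: load  L1 | P0:S(22), P1:S(22) | bus: none
[16] P1: load  L2 | P0:S(86), P1:S(86) | bus: BusRd,Flush
[17] P0: load  L2 | P0:S(86), P1:S(86) | bus: none
[18] P0: store L2 := 7 | P0:M(7), P1:I | bus: BusRdX
[19] P1: load  L0 | P0:I, P1:M(94) | bus: none
[20] P1: store L0 := 87 | P0:I, P1:M(87) | bus: none
[21] P1: store L3 := 39 | P0:I, P1:M(39) | bus: BusRdX
[22] P1: load  L1 | P0:S(22), P1:S(22) | bus: none

bus = none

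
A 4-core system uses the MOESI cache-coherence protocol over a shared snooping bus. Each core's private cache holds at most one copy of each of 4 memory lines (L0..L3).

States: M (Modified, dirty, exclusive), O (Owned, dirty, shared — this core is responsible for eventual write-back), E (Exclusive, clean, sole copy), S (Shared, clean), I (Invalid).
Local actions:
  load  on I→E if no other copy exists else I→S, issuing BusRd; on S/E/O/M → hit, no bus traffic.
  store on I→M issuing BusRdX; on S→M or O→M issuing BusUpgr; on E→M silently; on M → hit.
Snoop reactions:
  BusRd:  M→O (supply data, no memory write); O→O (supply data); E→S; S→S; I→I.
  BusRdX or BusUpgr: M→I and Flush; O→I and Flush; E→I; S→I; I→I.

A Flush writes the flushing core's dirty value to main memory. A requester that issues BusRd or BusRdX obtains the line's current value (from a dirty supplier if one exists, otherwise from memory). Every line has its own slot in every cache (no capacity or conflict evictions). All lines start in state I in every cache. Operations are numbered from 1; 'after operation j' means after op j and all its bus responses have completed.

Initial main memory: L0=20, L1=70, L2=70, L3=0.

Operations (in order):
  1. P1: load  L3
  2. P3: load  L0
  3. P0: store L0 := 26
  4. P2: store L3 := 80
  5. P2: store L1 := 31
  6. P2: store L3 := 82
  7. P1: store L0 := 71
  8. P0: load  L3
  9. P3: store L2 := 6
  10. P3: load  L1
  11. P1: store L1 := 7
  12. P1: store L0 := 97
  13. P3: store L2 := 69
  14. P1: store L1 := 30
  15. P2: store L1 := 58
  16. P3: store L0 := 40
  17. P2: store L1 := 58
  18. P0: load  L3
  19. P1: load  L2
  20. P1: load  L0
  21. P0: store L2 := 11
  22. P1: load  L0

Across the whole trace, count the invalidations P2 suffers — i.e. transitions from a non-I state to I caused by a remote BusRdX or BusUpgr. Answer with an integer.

step 1: P1: load  L3  ⟶  IEII  (L3)  txn=BusRd  M[L3]=0
step 2: P3: load  L0  ⟶  IIIE  (L0)  txn=BusRd  M[L0]=20
step 3: P0: store L0 := 26  ⟶  MIII  (L0)  txn=BusRdX  M[L0]=20
step 4: P2: store L3 := 80  ⟶  IIMI  (L3)  txn=BusRdX  M[L3]=0
step 5: P2: store L1 := 31  ⟶  IIMI  (L1)  txn=BusRdX  M[L1]=70
step 6: P2: store L3 := 82  ⟶  IIMI  (L3)  txn=∅  M[L3]=0
step 7: P1: store L0 := 71  ⟶  IMII  (L0)  txn=BusRdX+Flush  M[L0]=26
step 8: P0: load  L3  ⟶  SIOI  (L3)  txn=BusRd  M[L3]=0
step 9: P3: store L2 := 6  ⟶  IIIM  (L2)  txn=BusRdX  M[L2]=70
step 10: P3: load  L1  ⟶  IIOS  (L1)  txn=BusRd  M[L1]=70
step 11: P1: store L1 := 7  ⟶  IMII  (L1)  txn=BusRdX+Flush  M[L1]=31
step 12: P1: store L0 := 97  ⟶  IMII  (L0)  txn=∅  M[L0]=26
step 13: P3: store L2 := 69  ⟶  IIIM  (L2)  txn=∅  M[L2]=70
step 14: P1: store L1 := 30  ⟶  IMII  (L1)  txn=∅  M[L1]=31
step 15: P2: store L1 := 58  ⟶  IIMI  (L1)  txn=BusRdX+Flush  M[L1]=30
step 16: P3: store L0 := 40  ⟶  IIIM  (L0)  txn=BusRdX+Flush  M[L0]=97
step 17: P2: store L1 := 58  ⟶  IIMI  (L1)  txn=∅  M[L1]=30
step 18: P0: load  L3  ⟶  SIOI  (L3)  txn=∅  M[L3]=0
step 19: P1: load  L2  ⟶  ISIO  (L2)  txn=BusRd  M[L2]=70
step 20: P1: load  L0  ⟶  ISIO  (L0)  txn=BusRd  M[L0]=97
step 21: P0: store L2 := 11  ⟶  MIII  (L2)  txn=BusRdX+Flush  M[L2]=69
step 22: P1: load  L0  ⟶  ISIO  (L0)  txn=∅  M[L0]=97

invalidations = 1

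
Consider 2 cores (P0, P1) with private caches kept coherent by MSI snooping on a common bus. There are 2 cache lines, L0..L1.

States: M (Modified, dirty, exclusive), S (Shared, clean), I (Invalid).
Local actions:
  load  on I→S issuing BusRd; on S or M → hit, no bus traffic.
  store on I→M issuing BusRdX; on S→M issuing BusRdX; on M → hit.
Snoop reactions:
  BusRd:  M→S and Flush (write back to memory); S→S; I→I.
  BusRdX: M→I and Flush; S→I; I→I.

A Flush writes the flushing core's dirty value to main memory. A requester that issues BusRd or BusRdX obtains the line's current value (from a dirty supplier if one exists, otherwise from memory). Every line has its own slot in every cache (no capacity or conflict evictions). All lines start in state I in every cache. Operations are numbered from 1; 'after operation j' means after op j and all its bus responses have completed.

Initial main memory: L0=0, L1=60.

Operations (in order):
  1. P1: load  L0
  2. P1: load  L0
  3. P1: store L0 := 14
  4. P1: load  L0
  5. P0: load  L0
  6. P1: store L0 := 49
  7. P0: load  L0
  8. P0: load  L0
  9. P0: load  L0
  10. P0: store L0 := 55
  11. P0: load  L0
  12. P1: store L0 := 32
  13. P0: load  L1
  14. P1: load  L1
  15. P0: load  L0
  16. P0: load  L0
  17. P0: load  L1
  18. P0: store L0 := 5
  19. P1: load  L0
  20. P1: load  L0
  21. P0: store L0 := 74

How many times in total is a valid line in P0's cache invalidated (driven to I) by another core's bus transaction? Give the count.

1. P1: load  L0  bus=[BusRd]  L0: P0=I P1=S  mem[L0]=0
2. P1: load  L0  bus=[-]  L0: P0=I P1=S  mem[L0]=0
3. P1: store L0 := 14  bus=[BusRdX]  L0: P0=I P1=M  mem[L0]=0
4. P1: load  L0  bus=[-]  L0: P0=I P1=M  mem[L0]=0
5. P0: load  L0  bus=[BusRd,Flush]  L0: P0=S P1=S  mem[L0]=14
6. P1: store L0 := 49  bus=[BusRdX]  L0: P0=I P1=M  mem[L0]=14
7. P0: load  L0  bus=[BusRd,Flush]  L0: P0=S P1=S  mem[L0]=49
8. P0: load  L0  bus=[-]  L0: P0=S P1=S  mem[L0]=49
9. P0: load  L0  bus=[-]  L0: P0=S P1=S  mem[L0]=49
10. P0: store L0 := 55  bus=[BusRdX]  L0: P0=M P1=I  mem[L0]=49
11. P0: load  L0  bus=[-]  L0: P0=M P1=I  mem[L0]=49
12. P1: store L0 := 32  bus=[BusRdX,Flush]  L0: P0=I P1=M  mem[L0]=55
13. P0: load  L1  bus=[BusRd]  L1: P0=S P1=I  mem[L1]=60
14. P1: load  L1  bus=[BusRd]  L1: P0=S P1=S  mem[L1]=60
15. P0: load  L0  bus=[BusRd,Flush]  L0: P0=S P1=S  mem[L0]=32
16. P0: load  L0  bus=[-]  L0: P0=S P1=S  mem[L0]=32
17. P0: load  L1  bus=[-]  L1: P0=S P1=S  mem[L1]=60
18. P0: store L0 := 5  bus=[BusRdX]  L0: P0=M P1=I  mem[L0]=32
19. P1: load  L0  bus=[BusRd,Flush]  L0: P0=S P1=S  mem[L0]=5
20. P1: load  L0  bus=[-]  L0: P0=S P1=S  mem[L0]=5
21. P0: store L0 := 74  bus=[BusRdX]  L0: P0=M P1=I  mem[L0]=5

invalidations = 2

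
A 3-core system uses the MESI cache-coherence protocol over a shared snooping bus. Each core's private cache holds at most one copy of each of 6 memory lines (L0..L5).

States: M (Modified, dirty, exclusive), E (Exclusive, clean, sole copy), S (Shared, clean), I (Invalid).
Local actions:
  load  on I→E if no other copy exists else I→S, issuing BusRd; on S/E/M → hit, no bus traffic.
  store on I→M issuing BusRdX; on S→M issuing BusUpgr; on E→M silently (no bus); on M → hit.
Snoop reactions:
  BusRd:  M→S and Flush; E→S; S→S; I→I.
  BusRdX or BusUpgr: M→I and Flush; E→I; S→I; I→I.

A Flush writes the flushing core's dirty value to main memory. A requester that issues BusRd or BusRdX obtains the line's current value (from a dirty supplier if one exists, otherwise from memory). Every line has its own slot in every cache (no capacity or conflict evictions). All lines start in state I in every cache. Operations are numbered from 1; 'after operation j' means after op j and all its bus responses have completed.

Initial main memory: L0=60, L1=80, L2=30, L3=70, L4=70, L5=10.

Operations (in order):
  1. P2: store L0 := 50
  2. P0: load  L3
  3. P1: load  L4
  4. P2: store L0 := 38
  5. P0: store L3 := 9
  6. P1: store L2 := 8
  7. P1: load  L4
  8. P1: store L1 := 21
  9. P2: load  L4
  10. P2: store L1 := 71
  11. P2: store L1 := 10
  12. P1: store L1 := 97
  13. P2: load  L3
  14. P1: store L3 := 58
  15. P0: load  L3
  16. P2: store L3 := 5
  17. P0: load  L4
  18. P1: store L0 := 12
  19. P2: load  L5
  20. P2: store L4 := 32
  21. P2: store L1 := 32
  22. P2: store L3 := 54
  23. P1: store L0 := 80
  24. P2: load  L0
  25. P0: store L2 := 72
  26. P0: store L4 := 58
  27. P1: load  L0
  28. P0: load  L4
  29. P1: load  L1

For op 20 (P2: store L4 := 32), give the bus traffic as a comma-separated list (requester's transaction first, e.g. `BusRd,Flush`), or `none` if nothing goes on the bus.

bus = BusUpgr

step 1: P2: store L0 := 50  ⟶  IIM  (L0)  txn=BusRdX  M[L0]=60
step 2: P0: load  L3  ⟶  EII  (L3)  txn=BusRd  M[L3]=70
step 3: P1: load  L4  ⟶  IEI  (L4)  txn=BusRd  M[L4]=70
step 4: P2: store L0 := 38  ⟶  IIM  (L0)  txn=∅  M[L0]=60
step 5: P0: store L3 := 9  ⟶  MII  (L3)  txn=∅  M[L3]=70
step 6: P1: store L2 := 8  ⟶  IMI  (L2)  txn=BusRdX  M[L2]=30
step 7: P1: load  L4  ⟶  IEI  (L4)  txn=∅  M[L4]=70
step 8: P1: store L1 := 21  ⟶  IMI  (L1)  txn=BusRdX  M[L1]=80
step 9: P2: load  L4  ⟶  ISS  (L4)  txn=BusRd  M[L4]=70
step 10: P2: store L1 := 71  ⟶  IIM  (L1)  txn=BusRdX+Flush  M[L1]=21
step 11: P2: store L1 := 10  ⟶  IIM  (L1)  txn=∅  M[L1]=21
step 12: P1: store L1 := 97  ⟶  IMI  (L1)  txn=BusRdX+Flush  M[L1]=10
step 13: P2: load  L3  ⟶  SIS  (L3)  txn=BusRd+Flush  M[L3]=9
step 14: P1: store L3 := 58  ⟶  IMI  (L3)  txn=BusRdX  M[L3]=9
step 15: P0: load  L3  ⟶  SSI  (L3)  txn=BusRd+Flush  M[L3]=58
step 16: P2: store L3 := 5  ⟶  IIM  (L3)  txn=BusRdX  M[L3]=58
step 17: P0: load  L4  ⟶  SSS  (L4)  txn=BusRd  M[L4]=70
step 18: P1: store L0 := 12  ⟶  IMI  (L0)  txn=BusRdX+Flush  M[L0]=38
step 19: P2: load  L5  ⟶  IIE  (L5)  txn=BusRd  M[L5]=10
step 20: P2: store L4 := 32  ⟶  IIM  (L4)  txn=BusUpgr  M[L4]=70
step 21: P2: store L1 := 32  ⟶  IIM  (L1)  txn=BusRdX+Flush  M[L1]=97
step 22: P2: store L3 := 54  ⟶  IIM  (L3)  txn=∅  M[L3]=58
step 23: P1: store L0 := 80  ⟶  IMI  (L0)  txn=∅  M[L0]=38
step 24: P2: load  L0  ⟶  ISS  (L0)  txn=BusRd+Flush  M[L0]=80
step 25: P0: store L2 := 72  ⟶  MII  (L2)  txn=BusRdX+Flush  M[L2]=8
step 26: P0: store L4 := 58  ⟶  MII  (L4)  txn=BusRdX+Flush  M[L4]=32
step 27: P1: load  L0  ⟶  ISS  (L0)  txn=∅  M[L0]=80
step 28: P0: load  L4  ⟶  MII  (L4)  txn=∅  M[L4]=32
step 29: P1: load  L1  ⟶  ISS  (L1)  txn=BusRd+Flush  M[L1]=32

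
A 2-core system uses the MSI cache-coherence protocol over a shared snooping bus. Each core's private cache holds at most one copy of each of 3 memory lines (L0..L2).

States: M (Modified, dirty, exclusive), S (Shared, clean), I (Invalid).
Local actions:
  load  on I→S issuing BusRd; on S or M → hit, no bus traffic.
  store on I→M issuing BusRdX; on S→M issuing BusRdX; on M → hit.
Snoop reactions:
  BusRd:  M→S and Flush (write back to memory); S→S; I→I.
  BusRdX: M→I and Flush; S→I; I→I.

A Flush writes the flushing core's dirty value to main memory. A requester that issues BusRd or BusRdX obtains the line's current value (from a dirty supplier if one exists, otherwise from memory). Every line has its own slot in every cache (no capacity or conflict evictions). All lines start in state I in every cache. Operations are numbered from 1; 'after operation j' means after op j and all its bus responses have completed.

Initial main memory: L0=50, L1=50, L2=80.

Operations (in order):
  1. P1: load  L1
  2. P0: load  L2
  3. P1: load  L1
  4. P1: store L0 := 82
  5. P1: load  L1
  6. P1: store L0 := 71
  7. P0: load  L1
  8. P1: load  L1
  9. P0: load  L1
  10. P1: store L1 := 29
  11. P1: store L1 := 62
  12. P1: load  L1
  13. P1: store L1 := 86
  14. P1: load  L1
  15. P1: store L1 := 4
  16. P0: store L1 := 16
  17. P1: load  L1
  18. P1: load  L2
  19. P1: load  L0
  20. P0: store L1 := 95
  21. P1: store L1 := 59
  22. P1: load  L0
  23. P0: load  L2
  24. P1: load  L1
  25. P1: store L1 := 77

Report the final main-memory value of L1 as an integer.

memory[L1] = 95

[1] P1: load  L1 | P0:I, P1:S(50) | bus: BusRd
[2] P0: load  L2 | P0:S(80), P1:I | bus: BusRd
[3] P1: load  L1 | P0:I, P1:S(50) | bus: none
[4] P1: store L0 := 82 | P0:I, P1:M(82) | bus: BusRdX
[5] P1: load  L1 | P0:I, P1:S(50) | bus: none
[6] P1: store L0 := 71 | P0:I, P1:M(71) | bus: none
[7] P0: load  L1 | P0:S(50), P1:S(50) | bus: BusRd
[8] P1: load  L1 | P0:S(50), P1:S(50) | bus: none
[9] P0: load  L1 | P0:S(50), P1:S(50) | bus: none
[10] P1: store L1 := 29 | P0:I, P1:M(29) | bus: BusRdX
[11] P1: store L1 := 62 | P0:I, P1:M(62) | bus: none
[12] P1: load  L1 | P0:I, P1:M(62) | bus: none
[13] P1: store L1 := 86 | P0:I, P1:M(86) | bus: none
[14] P1: load  L1 | P0:I, P1:M(86) | bus: none
[15] P1: store L1 := 4 | P0:I, P1:M(4) | bus: none
[16] P0: store L1 := 16 | P0:M(16), P1:I | bus: BusRdX,Flush
[17] P1: load  L1 | P0:S(16), P1:S(16) | bus: BusRd,Flush
[18] P1: load  L2 | P0:S(80), P1:S(80) | bus: BusRd
[19] P1: load  L0 | P0:I, P1:M(71) | bus: none
[20] P0: store L1 := 95 | P0:M(95), P1:I | bus: BusRdX
[21] P1: store L1 := 59 | P0:I, P1:M(59) | bus: BusRdX,Flush
[22] P1: load  L0 | P0:I, P1:M(71) | bus: none
[23] P0: load  L2 | P0:S(80), P1:S(80) | bus: none
[24] P1: load  L1 | P0:I, P1:M(59) | bus: none
[25] P1: store L1 := 77 | P0:I, P1:M(77) | bus: none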